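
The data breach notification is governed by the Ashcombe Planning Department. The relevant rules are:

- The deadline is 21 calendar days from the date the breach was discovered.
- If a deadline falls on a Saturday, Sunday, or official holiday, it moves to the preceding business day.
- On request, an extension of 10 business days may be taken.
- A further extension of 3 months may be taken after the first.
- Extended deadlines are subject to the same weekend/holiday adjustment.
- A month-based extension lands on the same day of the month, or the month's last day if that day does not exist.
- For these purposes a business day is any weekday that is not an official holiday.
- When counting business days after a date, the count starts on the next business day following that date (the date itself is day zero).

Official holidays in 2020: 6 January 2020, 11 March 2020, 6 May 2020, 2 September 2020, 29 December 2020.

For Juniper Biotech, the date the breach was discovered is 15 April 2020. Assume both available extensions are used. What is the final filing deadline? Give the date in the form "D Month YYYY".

20 August 2020

Trigger date 15 April 2020 + 21 calendar days = 6 May 2020.
Because 6 May 2020 is a listed holiday, the deadline becomes 5 May 2020 (Tuesday).
Applying the 10-business-day extension: 10 business days after 5 May 2020 is 20 May 2020.
20 May 2020 (Wednesday) is already a business day.
Add 3 months to 20 May 2020: 20 August 2020.
Since 20 August 2020 is a Thursday and not a holiday, the date is unchanged.
Final deadline: 20 August 2020.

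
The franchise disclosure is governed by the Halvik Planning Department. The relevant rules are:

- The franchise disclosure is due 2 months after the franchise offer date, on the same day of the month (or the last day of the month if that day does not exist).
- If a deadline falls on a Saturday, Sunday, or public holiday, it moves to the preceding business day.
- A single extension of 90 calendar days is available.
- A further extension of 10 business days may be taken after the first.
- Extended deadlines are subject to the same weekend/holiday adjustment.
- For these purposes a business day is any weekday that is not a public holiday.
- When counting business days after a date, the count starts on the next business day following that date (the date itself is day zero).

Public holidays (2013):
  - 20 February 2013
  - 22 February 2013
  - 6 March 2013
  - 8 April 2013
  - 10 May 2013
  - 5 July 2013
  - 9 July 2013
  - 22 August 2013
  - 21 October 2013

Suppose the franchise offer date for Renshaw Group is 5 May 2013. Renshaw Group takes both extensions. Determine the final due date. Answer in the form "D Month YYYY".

2 months after 5 May 2013, on the same day of the month, is 5 July 2013.
5 July 2013 is a listed holiday; the preceding business day is 4 July 2013 (Thursday).
The 90-calendar-day extension moves the deadline from 4 July 2013 to 2 October 2013.
2 October 2013 falls on a Wednesday, which is a business day, so no adjustment is needed.
The 10-business-day extension runs from 2 October 2013 to 16 October 2013.
16 October 2013 falls on a Wednesday, which is a business day, so no adjustment is needed.
The final due date is 16 October 2013.

16 October 2013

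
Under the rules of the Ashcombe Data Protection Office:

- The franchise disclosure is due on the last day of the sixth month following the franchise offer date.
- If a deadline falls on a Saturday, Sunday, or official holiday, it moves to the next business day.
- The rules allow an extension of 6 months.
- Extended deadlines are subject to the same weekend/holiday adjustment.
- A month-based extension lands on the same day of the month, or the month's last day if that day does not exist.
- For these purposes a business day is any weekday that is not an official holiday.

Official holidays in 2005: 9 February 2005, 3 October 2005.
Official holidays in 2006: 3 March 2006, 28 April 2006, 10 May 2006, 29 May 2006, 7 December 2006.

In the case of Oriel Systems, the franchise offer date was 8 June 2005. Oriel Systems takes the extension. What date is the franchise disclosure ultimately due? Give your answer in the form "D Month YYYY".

6 months after 8 June 2005 falls in December 2005; the last day of that month is 31 December 2005.
Because 31 December 2005 is a Saturday, the deadline becomes 2 January 2006 (Monday).
Add 6 months to 2 January 2006: 2 July 2006.
Because 2 July 2006 is a Sunday, the deadline becomes 3 July 2006 (Monday).
Final deadline: 3 July 2006.

3 July 2006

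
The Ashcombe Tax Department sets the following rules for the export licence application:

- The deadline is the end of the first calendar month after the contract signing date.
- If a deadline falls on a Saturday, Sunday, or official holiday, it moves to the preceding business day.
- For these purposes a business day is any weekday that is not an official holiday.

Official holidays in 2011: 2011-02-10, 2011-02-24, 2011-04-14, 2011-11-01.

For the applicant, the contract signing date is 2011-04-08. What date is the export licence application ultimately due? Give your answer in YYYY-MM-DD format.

The first month after 2011-04-08 is May 2011, whose last day is 2011-05-31.
2011-05-31 falls on a Tuesday, which is a business day, so no adjustment is needed.
So the filing is due 2011-05-31.

2011-05-31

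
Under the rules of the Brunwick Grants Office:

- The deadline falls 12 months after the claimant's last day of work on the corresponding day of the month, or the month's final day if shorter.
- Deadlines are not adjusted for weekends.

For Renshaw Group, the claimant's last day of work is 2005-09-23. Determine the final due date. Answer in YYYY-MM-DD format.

2006-09-23

Moving 12 months forward from 2005-09-23 on the corresponding day gives 2006-09-23.
2006-09-23 is a Saturday; no weekend or holiday adjustment applies.
The final due date is 2006-09-23.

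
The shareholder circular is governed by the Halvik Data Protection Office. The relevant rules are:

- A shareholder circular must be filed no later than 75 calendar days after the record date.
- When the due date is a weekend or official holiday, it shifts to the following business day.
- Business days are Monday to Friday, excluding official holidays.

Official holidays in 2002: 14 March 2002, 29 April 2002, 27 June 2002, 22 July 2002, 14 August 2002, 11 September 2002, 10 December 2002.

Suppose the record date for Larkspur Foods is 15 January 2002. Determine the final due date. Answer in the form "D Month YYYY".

1 April 2002

Adding 75 calendar days to 15 January 2002 gives 31 March 2002.
31 March 2002 is a Sunday, so it moves to the next business day, 1 April 2002 (Monday).
Final deadline: 1 April 2002.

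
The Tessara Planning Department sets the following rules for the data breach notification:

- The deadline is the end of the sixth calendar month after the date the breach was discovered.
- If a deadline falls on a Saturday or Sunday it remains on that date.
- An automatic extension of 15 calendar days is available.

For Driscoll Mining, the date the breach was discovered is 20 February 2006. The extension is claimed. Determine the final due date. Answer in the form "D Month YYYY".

15 September 2006

6 months after 20 February 2006 is August 2006; that month ends on 31 August 2006.
31 August 2006 is a Thursday; no weekend or holiday adjustment applies.
The 15-calendar-day extension moves the deadline from 31 August 2006 to 15 September 2006.
No adjustment is made for weekends or holidays, so 15 September 2006 stands.
The final due date is 15 September 2006.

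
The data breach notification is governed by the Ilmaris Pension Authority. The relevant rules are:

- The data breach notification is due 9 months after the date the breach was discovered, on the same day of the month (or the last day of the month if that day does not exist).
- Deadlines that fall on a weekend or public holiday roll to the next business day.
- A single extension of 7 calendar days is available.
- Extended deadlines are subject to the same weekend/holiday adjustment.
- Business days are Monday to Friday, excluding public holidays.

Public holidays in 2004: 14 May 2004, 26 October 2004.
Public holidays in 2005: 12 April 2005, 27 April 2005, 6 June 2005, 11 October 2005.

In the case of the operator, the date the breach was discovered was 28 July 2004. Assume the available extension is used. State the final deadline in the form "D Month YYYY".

5 May 2005

Moving 9 months forward from 28 July 2004 on the corresponding day gives 28 April 2005.
28 April 2005 (Thursday) is already a business day.
With the 7-day extension, 28 April 2005 becomes 5 May 2005.
Since 5 May 2005 is a Thursday and not a holiday, the date is unchanged.
So the filing is due 5 May 2005.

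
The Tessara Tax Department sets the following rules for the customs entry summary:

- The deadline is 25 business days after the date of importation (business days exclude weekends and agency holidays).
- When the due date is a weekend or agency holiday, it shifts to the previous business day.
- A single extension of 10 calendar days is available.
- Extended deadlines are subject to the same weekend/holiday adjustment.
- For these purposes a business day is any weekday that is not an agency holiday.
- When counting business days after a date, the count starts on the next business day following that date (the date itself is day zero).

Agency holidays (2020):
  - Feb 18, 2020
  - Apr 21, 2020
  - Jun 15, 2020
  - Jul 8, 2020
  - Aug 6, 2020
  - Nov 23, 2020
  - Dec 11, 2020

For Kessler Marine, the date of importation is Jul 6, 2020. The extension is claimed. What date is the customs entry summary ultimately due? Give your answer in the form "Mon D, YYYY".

Aug 21, 2020

25 business days after Jul 6, 2020, excluding weekends and holidays, is Aug 12, 2020.
Aug 12, 2020 (Wednesday) is already a business day.
Applying the 10-calendar-day extension: Aug 12, 2020 + 10 days = Aug 22, 2020.
Because Aug 22, 2020 is a Saturday, the deadline becomes Aug 21, 2020 (Friday).
So the filing is due Aug 21, 2020.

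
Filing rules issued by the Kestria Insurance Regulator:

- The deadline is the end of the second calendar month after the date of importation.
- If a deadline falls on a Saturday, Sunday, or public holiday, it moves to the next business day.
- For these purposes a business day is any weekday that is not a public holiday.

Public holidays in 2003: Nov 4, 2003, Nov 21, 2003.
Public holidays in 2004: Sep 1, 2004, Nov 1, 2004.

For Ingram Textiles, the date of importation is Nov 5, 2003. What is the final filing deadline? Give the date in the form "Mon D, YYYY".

2 months after Nov 5, 2003 is January 2004; that month ends on Jan 31, 2004.
Jan 31, 2004 is a Saturday, so it moves to the next business day, Feb 2, 2004 (Monday).
So the filing is due Feb 2, 2004.

Feb 2, 2004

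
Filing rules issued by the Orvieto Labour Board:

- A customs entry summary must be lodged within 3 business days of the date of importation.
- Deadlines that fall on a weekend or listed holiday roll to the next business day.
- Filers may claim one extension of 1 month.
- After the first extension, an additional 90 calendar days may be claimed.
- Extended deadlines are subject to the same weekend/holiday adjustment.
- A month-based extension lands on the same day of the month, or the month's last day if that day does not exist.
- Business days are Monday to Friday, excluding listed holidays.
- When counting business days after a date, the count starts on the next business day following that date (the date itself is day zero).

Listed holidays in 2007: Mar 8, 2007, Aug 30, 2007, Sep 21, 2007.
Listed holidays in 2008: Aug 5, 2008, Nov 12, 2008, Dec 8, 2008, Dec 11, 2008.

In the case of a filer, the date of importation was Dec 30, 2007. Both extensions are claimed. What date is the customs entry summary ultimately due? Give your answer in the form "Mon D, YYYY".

May 5, 2008

Starting the day after Dec 30, 2007 and counting 3 business days lands on Jan 2, 2008.
Jan 2, 2008 (Wednesday) is already a business day.
The 1 month extension carries Jan 2, 2008 to Feb 2, 2008.
Feb 2, 2008 is a Saturday; the next business day is Feb 4, 2008 (Monday).
The 90-calendar-day extension moves the deadline from Feb 4, 2008 to May 4, 2008.
Because May 4, 2008 is a Sunday, the deadline becomes May 5, 2008 (Monday).
So the filing is due May 5, 2008.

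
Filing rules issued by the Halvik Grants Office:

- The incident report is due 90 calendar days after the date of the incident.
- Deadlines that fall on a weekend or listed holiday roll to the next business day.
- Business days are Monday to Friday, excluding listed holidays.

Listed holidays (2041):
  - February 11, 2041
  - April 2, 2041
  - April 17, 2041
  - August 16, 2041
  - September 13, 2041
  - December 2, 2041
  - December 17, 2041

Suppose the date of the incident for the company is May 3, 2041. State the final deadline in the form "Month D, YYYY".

August 1, 2041

Adding 90 calendar days to May 3, 2041 gives August 1, 2041.
August 1, 2041 falls on a Thursday, which is a business day, so no adjustment is needed.
The final due date is August 1, 2041.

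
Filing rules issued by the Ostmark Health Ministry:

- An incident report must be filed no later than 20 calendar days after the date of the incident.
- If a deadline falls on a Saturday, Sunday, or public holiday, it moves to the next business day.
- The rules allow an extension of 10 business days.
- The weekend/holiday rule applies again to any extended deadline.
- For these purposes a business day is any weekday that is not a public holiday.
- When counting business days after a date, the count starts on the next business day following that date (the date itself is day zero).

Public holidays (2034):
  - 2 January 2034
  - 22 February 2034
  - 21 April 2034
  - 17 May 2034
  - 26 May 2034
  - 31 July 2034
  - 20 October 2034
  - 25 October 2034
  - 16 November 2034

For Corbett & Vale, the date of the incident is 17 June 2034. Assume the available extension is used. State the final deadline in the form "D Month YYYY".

21 July 2034

Trigger date 17 June 2034 + 20 calendar days = 7 July 2034.
7 July 2034 is a Friday and not a listed holiday, so it stands.
The 10-business-day extension runs from 7 July 2034 to 21 July 2034.
21 July 2034 is a Friday and not a listed holiday, so it stands.
So the filing is due 21 July 2034.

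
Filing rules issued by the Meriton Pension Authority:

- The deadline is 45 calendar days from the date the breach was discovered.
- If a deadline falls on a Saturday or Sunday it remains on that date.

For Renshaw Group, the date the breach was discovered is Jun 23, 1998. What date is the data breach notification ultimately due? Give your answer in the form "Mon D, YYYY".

Aug 7, 1998

45 calendar days after Jun 23, 1998 is Aug 7, 1998.
Aug 7, 1998 falls on a Friday. The rules make no weekend/holiday allowance, so it remains Aug 7, 1998.
Deadline: Aug 7, 1998.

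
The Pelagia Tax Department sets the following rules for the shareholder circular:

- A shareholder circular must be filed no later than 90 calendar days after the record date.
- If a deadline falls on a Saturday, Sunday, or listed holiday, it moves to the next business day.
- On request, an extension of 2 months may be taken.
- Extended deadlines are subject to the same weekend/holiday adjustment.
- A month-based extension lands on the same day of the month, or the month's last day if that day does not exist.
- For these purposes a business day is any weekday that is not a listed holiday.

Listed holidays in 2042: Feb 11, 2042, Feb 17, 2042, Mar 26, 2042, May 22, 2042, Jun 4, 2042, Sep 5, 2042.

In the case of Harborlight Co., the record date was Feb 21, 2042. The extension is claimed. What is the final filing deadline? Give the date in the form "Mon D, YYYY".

90 calendar days after Feb 21, 2042 is May 22, 2042.
Because May 22, 2042 is a listed holiday, the deadline becomes May 23, 2042 (Friday).
The 2 months extension carries May 23, 2042 to Jul 23, 2042.
Since Jul 23, 2042 is a Wednesday and not a holiday, the date is unchanged.
Final deadline: Jul 23, 2042.

Jul 23, 2042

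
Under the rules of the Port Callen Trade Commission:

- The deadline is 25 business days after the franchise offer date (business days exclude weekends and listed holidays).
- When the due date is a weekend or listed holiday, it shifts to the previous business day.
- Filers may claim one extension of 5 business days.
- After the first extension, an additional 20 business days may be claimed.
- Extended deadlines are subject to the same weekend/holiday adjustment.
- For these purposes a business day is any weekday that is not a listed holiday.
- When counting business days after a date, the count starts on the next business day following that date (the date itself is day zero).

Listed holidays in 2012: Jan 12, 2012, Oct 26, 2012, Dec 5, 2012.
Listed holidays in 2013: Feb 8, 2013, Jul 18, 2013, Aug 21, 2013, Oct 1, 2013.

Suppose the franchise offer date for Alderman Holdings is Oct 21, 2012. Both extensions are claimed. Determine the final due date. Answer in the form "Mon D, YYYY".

Starting the day after Oct 21, 2012 and counting 25 business days lands on Nov 26, 2012.
Nov 26, 2012 (Monday) is already a business day.
Applying the 5-business-day extension: 5 business days after Nov 26, 2012 is Dec 3, 2012.
Dec 3, 2012 falls on a Monday, which is a business day, so no adjustment is needed.
Counting 20 further business days from Dec 3, 2012 reaches Jan 1, 2013.
Jan 1, 2013 falls on a Tuesday, which is a business day, so no adjustment is needed.
The final due date is Jan 1, 2013.

Jan 1, 2013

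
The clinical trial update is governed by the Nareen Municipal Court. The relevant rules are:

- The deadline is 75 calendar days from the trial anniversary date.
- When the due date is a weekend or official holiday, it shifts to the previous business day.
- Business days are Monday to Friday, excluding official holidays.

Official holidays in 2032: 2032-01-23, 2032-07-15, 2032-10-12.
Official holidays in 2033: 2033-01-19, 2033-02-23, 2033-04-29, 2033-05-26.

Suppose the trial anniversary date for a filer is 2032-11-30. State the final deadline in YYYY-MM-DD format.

75 calendar days after 2032-11-30 is 2033-02-13.
Because 2033-02-13 is a Sunday, the deadline becomes 2033-02-11 (Friday).
So the filing is due 2033-02-11.

2033-02-11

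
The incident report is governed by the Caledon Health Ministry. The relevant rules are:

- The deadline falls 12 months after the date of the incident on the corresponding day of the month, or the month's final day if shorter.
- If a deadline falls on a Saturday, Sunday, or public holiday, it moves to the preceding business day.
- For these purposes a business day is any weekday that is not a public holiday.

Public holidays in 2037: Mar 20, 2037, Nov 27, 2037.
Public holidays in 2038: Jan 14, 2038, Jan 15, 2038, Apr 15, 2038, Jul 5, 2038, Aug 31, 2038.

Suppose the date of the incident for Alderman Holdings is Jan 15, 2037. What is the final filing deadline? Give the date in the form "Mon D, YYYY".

12 months from Jan 15, 2037 is Jan 15, 2038.
Jan 15, 2038 is a listed holiday, so it moves to the preceding business day, Jan 13, 2038 (Wednesday).
Final deadline: Jan 13, 2038.

Jan 13, 2038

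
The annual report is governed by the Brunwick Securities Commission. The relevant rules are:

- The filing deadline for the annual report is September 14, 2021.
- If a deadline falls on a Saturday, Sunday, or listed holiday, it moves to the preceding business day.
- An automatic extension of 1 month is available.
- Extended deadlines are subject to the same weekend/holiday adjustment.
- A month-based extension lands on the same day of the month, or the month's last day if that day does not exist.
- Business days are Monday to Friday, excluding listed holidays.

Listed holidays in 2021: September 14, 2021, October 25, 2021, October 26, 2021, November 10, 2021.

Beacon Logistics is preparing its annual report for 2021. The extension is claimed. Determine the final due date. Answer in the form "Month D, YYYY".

The stated deadline is September 14, 2021.
September 14, 2021 is a listed holiday; the preceding business day is September 13, 2021 (Monday).
Add 1 month to September 13, 2021: October 13, 2021.
October 13, 2021 falls on a Wednesday, which is a business day, so no adjustment is needed.
The final due date is October 13, 2021.

October 13, 2021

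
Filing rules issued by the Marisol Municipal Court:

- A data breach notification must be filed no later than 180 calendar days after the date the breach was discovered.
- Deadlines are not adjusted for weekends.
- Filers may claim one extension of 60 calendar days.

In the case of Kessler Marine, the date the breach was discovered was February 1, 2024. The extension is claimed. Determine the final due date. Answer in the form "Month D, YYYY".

180 calendar days after February 1, 2024 is July 30, 2024.
July 30, 2024 falls on a Tuesday. The rules make no weekend/holiday allowance, so it remains July 30, 2024.
The 60-calendar-day extension moves the deadline from July 30, 2024 to September 28, 2024.
No adjustment is made for weekends or holidays, so September 28, 2024 stands.
Final deadline: September 28, 2024.

September 28, 2024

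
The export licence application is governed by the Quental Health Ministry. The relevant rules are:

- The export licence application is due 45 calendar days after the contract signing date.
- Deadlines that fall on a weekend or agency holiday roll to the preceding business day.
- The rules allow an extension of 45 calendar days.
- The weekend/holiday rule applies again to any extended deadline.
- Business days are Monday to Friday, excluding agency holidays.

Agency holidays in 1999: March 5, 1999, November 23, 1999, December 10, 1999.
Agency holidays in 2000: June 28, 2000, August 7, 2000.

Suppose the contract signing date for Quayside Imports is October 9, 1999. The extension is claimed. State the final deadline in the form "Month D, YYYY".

January 6, 2000

Trigger date October 9, 1999 + 45 calendar days = November 23, 1999.
November 23, 1999 is a listed holiday, so it moves to the preceding business day, November 22, 1999 (Monday).
With the 45-day extension, November 22, 1999 becomes January 6, 2000.
January 6, 2000 (Thursday) is already a business day.
The final due date is January 6, 2000.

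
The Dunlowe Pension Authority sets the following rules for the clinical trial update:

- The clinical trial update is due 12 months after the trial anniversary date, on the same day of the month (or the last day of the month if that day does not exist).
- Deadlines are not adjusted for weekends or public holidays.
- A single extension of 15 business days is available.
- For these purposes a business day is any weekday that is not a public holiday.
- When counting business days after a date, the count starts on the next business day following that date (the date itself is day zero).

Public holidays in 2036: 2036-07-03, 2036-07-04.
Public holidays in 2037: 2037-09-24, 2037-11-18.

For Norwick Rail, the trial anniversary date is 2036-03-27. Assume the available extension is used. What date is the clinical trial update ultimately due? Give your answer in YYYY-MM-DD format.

Moving 12 months forward from 2036-03-27 on the corresponding day gives 2037-03-27.
No adjustment is made for weekends or holidays, so 2037-03-27 stands.
Applying the 15-business-day extension: 15 business days after 2037-03-27 is 2037-04-17.
2037-04-17 is a Friday; no weekend or holiday adjustment applies.
Deadline: 2037-04-17.

2037-04-17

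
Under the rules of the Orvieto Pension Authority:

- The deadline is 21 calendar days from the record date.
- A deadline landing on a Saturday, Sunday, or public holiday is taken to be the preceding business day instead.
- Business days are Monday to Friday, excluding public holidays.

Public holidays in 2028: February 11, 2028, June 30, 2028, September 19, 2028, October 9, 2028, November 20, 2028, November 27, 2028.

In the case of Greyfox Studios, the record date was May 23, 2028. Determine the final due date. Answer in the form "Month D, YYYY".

June 13, 2028

21 calendar days after May 23, 2028 is June 13, 2028.
June 13, 2028 falls on a Tuesday, which is a business day, so no adjustment is needed.
Final deadline: June 13, 2028.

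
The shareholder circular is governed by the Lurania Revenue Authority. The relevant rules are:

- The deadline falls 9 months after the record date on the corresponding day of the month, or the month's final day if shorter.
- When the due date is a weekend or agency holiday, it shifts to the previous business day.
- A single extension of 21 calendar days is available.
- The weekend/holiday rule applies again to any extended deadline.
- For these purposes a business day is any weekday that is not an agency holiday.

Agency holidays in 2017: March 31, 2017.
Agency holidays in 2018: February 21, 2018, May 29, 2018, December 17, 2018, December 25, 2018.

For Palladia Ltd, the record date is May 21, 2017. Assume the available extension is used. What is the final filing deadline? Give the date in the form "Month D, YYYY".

March 13, 2018

9 months from May 21, 2017 is February 21, 2018.
February 21, 2018 falls on a listed holiday. Rolling to the preceding business day gives February 20, 2018, a Tuesday.
Applying the 21-calendar-day extension: February 20, 2018 + 21 days = March 13, 2018.
March 13, 2018 falls on a Tuesday, which is a business day, so no adjustment is needed.
Deadline: March 13, 2018.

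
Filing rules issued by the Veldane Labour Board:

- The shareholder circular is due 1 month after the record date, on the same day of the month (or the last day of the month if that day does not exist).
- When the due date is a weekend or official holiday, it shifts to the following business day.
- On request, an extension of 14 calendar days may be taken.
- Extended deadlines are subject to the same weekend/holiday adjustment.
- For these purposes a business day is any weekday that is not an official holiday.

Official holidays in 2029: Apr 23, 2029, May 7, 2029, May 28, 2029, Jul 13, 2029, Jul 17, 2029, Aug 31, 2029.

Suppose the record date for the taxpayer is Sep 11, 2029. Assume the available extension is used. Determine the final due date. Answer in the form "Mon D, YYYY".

1 month from Sep 11, 2029 is Oct 11, 2029.
Oct 11, 2029 (Thursday) is already a business day.
Applying the 14-calendar-day extension: Oct 11, 2029 + 14 days = Oct 25, 2029.
Oct 25, 2029 (Thursday) is already a business day.
So the filing is due Oct 25, 2029.

Oct 25, 2029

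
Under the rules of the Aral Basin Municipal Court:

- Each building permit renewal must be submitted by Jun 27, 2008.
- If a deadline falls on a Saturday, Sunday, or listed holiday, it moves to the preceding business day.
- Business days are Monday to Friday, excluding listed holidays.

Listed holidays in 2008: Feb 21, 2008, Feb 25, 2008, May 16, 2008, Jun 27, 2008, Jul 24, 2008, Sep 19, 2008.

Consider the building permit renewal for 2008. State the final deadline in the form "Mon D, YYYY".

Jun 26, 2008

The statutory due date is Jun 27, 2008.
Jun 27, 2008 falls on a listed holiday. Rolling to the preceding business day gives Jun 26, 2008, a Thursday.
The final due date is Jun 26, 2008.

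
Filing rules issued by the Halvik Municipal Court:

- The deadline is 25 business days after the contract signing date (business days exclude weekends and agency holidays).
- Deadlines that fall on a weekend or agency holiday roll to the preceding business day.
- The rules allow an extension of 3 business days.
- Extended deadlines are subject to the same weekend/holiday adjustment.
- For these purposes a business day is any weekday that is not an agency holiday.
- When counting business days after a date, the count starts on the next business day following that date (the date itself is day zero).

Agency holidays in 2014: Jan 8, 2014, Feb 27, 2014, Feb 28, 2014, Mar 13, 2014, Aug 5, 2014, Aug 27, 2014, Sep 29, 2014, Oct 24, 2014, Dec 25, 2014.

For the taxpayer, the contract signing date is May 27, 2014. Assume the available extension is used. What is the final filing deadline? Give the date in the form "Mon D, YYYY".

Jul 4, 2014

Starting the day after May 27, 2014 and counting 25 business days lands on Jul 1, 2014.
Since Jul 1, 2014 is a Tuesday and not a holiday, the date is unchanged.
The 3-business-day extension runs from Jul 1, 2014 to Jul 4, 2014.
Jul 4, 2014 is a Friday and not a listed holiday, so it stands.
So the filing is due Jul 4, 2014.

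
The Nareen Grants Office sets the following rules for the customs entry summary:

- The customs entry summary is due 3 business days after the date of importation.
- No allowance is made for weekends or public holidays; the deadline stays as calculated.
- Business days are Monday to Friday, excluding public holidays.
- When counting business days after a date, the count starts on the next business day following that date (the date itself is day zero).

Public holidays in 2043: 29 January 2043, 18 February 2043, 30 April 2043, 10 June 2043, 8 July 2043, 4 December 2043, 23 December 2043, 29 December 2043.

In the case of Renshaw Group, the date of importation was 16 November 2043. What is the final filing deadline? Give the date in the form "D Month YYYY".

3 business days after 16 November 2043, excluding weekends and holidays, is 19 November 2043.
19 November 2043 is a Thursday; no weekend or holiday adjustment applies.
So the filing is due 19 November 2043.

19 November 2043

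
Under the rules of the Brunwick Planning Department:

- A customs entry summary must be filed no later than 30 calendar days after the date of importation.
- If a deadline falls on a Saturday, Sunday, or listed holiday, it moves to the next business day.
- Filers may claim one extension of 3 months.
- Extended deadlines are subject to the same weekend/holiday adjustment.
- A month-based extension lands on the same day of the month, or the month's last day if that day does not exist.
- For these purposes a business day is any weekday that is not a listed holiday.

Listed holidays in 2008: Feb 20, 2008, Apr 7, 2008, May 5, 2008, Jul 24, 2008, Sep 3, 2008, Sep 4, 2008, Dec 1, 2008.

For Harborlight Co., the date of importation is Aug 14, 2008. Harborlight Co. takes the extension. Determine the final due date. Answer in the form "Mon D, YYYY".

Dec 15, 2008

Trigger date Aug 14, 2008 + 30 calendar days = Sep 13, 2008.
Because Sep 13, 2008 is a Saturday, the deadline becomes Sep 15, 2008 (Monday).
The 3 months extension carries Sep 15, 2008 to Dec 15, 2008.
Dec 15, 2008 falls on a Monday, which is a business day, so no adjustment is needed.
Final deadline: Dec 15, 2008.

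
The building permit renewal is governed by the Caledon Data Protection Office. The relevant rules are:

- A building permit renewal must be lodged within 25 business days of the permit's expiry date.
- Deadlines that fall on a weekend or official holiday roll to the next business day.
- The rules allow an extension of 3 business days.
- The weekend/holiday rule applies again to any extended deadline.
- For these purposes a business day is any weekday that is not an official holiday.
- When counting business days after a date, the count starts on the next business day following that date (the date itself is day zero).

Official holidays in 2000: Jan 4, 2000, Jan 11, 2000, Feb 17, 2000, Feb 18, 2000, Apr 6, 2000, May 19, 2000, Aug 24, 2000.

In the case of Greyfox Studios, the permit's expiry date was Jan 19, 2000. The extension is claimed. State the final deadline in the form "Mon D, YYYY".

Counting 25 business days after Jan 19, 2000 (skipping weekends and listed holidays) reaches Feb 25, 2000.
Since Feb 25, 2000 is a Friday and not a holiday, the date is unchanged.
The 3-business-day extension runs from Feb 25, 2000 to Mar 1, 2000.
Mar 1, 2000 (Wednesday) is already a business day.
The final due date is Mar 1, 2000.

Mar 1, 2000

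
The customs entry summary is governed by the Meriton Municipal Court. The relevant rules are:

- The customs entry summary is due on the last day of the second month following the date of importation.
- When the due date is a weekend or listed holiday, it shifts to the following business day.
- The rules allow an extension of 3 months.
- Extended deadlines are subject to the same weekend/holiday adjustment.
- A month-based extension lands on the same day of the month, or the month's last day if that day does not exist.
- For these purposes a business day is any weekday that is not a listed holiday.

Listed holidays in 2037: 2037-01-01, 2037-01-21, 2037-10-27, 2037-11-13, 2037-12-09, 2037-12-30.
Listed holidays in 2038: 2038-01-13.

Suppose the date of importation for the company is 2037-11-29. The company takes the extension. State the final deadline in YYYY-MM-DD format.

2038-05-03

2 months after 2037-11-29 is January 2038; that month ends on 2038-01-31.
2038-01-31 falls on a Sunday. Rolling to the next business day gives 2038-02-01, a Monday.
Applying the 3 months extension: 3 months after 2038-02-01 is 2038-05-01.
Because 2038-05-01 is a Saturday, the deadline becomes 2038-05-03 (Monday).
The final due date is 2038-05-03.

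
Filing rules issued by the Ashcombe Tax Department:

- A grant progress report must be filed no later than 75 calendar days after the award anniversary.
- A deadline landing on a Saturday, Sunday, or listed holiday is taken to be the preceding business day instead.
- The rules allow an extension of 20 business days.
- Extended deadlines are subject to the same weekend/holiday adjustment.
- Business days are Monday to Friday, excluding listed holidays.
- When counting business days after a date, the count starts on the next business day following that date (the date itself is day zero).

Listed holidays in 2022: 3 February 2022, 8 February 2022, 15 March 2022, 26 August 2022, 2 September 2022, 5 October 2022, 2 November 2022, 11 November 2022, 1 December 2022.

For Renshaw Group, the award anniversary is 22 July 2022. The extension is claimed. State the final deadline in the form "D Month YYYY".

From 22 July 2022, 75 calendar days later is 5 October 2022.
Because 5 October 2022 is a listed holiday, the deadline becomes 4 October 2022 (Tuesday).
Applying the 20-business-day extension: 20 business days after 4 October 2022 is 3 November 2022.
3 November 2022 falls on a Thursday, which is a business day, so no adjustment is needed.
Deadline: 3 November 2022.

3 November 2022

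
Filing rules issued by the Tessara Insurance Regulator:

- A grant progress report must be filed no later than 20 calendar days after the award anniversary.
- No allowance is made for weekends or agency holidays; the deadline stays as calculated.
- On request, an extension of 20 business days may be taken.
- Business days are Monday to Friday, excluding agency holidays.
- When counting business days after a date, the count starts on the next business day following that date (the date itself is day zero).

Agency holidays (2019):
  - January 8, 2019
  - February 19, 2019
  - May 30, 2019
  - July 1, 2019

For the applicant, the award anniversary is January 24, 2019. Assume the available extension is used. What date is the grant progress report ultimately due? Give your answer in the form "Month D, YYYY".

March 14, 2019

20 calendar days after January 24, 2019 is February 13, 2019.
February 13, 2019 is a Wednesday; no weekend or holiday adjustment applies.
Applying the 20-business-day extension: 20 business days after February 13, 2019 is March 14, 2019.
March 14, 2019 is a Thursday; no weekend or holiday adjustment applies.
The final due date is March 14, 2019.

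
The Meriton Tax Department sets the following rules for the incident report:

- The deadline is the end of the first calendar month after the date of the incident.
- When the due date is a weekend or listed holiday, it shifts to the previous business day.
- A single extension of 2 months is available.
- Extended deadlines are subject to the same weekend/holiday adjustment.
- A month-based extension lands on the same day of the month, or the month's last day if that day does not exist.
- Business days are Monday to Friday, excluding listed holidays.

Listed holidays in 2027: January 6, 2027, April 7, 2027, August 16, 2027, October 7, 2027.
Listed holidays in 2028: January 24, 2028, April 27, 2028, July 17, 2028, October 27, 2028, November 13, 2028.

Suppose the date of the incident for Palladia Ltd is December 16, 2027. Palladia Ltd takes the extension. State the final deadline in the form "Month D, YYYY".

1 month after December 16, 2027 is January 2028; that month ends on January 31, 2028.
January 31, 2028 (Monday) is already a business day.
Add 2 months to January 31, 2028: March 31, 2028.
Since March 31, 2028 is a Friday and not a holiday, the date is unchanged.
So the filing is due March 31, 2028.

March 31, 2028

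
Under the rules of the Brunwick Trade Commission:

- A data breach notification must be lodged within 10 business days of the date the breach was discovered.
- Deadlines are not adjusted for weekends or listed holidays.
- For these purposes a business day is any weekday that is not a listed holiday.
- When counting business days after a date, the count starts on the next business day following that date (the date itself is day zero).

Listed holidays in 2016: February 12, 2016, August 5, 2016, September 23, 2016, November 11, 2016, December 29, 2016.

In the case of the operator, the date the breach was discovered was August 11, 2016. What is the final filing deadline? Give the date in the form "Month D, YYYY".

August 25, 2016

Counting 10 business days after August 11, 2016 (skipping weekends and listed holidays) reaches August 25, 2016.
August 25, 2016 falls on a Thursday. The rules make no weekend/holiday allowance, so it remains August 25, 2016.
So the filing is due August 25, 2016.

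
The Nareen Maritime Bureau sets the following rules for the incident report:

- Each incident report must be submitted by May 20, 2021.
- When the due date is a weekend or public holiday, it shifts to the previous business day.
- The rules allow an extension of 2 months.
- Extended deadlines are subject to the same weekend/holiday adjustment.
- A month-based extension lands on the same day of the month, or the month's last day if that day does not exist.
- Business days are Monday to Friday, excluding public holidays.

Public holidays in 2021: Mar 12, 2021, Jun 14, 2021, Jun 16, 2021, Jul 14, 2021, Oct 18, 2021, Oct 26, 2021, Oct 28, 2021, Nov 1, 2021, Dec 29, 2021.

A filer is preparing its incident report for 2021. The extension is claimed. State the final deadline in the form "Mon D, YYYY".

Start from the fixed due date, May 20, 2021.
May 20, 2021 falls on a Thursday, which is a business day, so no adjustment is needed.
Add 2 months to May 20, 2021: Jul 20, 2021.
Since Jul 20, 2021 is a Tuesday and not a holiday, the date is unchanged.
The final due date is Jul 20, 2021.

Jul 20, 2021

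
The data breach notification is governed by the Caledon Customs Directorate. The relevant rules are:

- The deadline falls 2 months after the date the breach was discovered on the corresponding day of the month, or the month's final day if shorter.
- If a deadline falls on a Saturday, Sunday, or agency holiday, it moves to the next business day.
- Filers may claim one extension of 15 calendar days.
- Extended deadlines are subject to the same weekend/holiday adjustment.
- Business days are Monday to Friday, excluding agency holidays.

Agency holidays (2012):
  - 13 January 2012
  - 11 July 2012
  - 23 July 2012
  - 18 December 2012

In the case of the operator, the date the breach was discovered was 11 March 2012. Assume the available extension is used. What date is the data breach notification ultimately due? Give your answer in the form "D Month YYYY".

2 months from 11 March 2012 is 11 May 2012.
11 May 2012 (Friday) is already a business day.
Add the 15 calendar-day extension to 11 May 2012: 26 May 2012.
Because 26 May 2012 is a Saturday, the deadline becomes 28 May 2012 (Monday).
The final due date is 28 May 2012.

28 May 2012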